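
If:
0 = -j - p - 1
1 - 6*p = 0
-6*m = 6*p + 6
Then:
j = -7/6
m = -7/6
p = 1/6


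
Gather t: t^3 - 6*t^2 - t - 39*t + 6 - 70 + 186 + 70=t^3 - 6*t^2 - 40*t + 192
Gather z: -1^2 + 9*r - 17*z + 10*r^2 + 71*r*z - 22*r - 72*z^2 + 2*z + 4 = 10*r^2 - 13*r - 72*z^2 + z*(71*r - 15) + 3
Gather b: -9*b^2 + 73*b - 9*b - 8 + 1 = -9*b^2 + 64*b - 7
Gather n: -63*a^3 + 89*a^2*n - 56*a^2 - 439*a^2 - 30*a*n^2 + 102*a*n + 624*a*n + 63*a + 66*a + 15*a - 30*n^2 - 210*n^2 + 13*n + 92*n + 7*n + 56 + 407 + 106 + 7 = -63*a^3 - 495*a^2 + 144*a + n^2*(-30*a - 240) + n*(89*a^2 + 726*a + 112) + 576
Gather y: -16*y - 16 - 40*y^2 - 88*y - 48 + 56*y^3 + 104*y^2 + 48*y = 56*y^3 + 64*y^2 - 56*y - 64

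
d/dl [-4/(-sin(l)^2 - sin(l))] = -(8/tan(l) + 4*cos(l)/sin(l)^2)/(sin(l) + 1)^2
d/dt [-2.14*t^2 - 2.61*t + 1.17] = -4.28*t - 2.61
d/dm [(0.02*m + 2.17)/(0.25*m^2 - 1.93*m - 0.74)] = (-0.005*m^2 - 1.085*m + 4.1733)/(0.0625*m^4 - 0.965*m^3 + 3.3549*m^2 + 2.8564*m + 0.5476)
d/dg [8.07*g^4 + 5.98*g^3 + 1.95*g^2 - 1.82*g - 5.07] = 32.28*g^3 + 17.94*g^2 + 3.9*g - 1.82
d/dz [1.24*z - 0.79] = 1.24000000000000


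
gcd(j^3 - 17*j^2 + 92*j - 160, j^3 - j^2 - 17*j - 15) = j - 5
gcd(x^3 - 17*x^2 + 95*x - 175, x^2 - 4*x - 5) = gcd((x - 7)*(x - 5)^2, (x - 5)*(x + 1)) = x - 5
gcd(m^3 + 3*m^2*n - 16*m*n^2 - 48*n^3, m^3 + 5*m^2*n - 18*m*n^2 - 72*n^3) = m^2 - m*n - 12*n^2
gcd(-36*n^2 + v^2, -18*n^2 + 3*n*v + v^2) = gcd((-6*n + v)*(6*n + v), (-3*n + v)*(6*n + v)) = 6*n + v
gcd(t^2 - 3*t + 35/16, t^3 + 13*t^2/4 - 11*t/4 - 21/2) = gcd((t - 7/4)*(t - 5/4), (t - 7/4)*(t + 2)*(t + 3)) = t - 7/4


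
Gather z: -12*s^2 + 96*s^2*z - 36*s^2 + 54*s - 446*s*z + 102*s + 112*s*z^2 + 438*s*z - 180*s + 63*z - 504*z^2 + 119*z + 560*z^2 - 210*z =-48*s^2 - 24*s + z^2*(112*s + 56) + z*(96*s^2 - 8*s - 28)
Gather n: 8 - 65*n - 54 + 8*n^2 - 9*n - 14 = 8*n^2 - 74*n - 60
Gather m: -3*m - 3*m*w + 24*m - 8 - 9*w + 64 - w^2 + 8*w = m*(21 - 3*w) - w^2 - w + 56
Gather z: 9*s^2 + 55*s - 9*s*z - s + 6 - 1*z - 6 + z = 9*s^2 - 9*s*z + 54*s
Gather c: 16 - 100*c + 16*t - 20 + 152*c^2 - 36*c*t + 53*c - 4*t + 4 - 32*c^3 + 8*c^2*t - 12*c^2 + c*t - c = -32*c^3 + c^2*(8*t + 140) + c*(-35*t - 48) + 12*t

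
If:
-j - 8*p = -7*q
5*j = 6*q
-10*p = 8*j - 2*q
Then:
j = 0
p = 0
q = 0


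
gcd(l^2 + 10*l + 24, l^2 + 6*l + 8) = l + 4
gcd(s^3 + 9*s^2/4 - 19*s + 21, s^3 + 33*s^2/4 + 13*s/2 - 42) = s^2 + 17*s/4 - 21/2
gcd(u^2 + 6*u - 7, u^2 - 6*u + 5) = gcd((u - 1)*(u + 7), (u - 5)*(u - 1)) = u - 1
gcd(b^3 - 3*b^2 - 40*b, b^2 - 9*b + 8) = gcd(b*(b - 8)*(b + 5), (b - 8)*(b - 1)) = b - 8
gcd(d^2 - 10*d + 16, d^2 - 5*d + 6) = d - 2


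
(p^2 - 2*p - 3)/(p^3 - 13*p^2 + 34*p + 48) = (p - 3)/(p^2 - 14*p + 48)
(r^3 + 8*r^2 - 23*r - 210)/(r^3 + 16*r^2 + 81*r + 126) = (r - 5)/(r + 3)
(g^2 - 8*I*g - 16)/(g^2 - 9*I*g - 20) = (g - 4*I)/(g - 5*I)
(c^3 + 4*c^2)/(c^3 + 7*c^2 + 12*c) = c/(c + 3)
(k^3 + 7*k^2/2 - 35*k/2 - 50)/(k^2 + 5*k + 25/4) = 2*(k^2 + k - 20)/(2*k + 5)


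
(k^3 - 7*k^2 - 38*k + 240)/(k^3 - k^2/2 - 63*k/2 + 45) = 2*(k - 8)/(2*k - 3)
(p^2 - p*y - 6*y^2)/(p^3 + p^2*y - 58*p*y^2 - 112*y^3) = (-p + 3*y)/(-p^2 + p*y + 56*y^2)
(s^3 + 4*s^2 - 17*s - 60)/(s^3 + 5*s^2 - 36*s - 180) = (s^2 - s - 12)/(s^2 - 36)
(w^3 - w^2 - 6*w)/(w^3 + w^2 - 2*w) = (w - 3)/(w - 1)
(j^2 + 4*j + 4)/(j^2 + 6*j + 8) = (j + 2)/(j + 4)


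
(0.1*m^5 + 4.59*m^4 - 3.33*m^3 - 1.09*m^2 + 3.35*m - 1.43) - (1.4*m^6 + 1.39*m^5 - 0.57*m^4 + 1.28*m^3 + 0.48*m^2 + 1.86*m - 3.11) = -1.4*m^6 - 1.29*m^5 + 5.16*m^4 - 4.61*m^3 - 1.57*m^2 + 1.49*m + 1.68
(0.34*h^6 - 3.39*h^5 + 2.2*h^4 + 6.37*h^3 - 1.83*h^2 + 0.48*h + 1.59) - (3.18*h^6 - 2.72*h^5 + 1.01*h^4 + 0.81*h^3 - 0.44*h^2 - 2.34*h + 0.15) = -2.84*h^6 - 0.67*h^5 + 1.19*h^4 + 5.56*h^3 - 1.39*h^2 + 2.82*h + 1.44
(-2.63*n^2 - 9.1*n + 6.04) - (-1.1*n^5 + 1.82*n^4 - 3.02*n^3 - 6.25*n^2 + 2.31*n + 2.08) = 1.1*n^5 - 1.82*n^4 + 3.02*n^3 + 3.62*n^2 - 11.41*n + 3.96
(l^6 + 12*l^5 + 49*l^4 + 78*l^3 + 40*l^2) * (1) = l^6 + 12*l^5 + 49*l^4 + 78*l^3 + 40*l^2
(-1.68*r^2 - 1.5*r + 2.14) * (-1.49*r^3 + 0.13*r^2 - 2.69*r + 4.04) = 2.5032*r^5 + 2.0166*r^4 + 1.1356*r^3 - 2.474*r^2 - 11.8166*r + 8.6456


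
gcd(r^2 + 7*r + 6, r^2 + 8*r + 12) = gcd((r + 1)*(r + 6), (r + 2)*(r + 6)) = r + 6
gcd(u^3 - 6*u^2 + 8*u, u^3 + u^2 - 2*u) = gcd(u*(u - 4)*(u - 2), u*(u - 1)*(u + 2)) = u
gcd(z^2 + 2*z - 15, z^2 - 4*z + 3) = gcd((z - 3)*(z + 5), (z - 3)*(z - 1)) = z - 3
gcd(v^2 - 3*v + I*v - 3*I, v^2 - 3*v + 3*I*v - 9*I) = v - 3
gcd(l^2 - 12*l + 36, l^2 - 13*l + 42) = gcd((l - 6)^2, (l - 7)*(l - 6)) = l - 6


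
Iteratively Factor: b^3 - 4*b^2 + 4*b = (b)*(b^2 - 4*b + 4) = b*(b - 2)*(b - 2)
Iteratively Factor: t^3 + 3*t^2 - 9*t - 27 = (t + 3)*(t^2 - 9) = (t + 3)^2*(t - 3)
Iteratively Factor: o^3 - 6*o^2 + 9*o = (o - 3)*(o^2 - 3*o) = o*(o - 3)*(o - 3)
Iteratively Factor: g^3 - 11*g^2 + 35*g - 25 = (g - 1)*(g^2 - 10*g + 25) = (g - 5)*(g - 1)*(g - 5)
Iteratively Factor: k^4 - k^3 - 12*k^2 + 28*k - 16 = (k - 2)*(k^3 + k^2 - 10*k + 8) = (k - 2)^2*(k^2 + 3*k - 4) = (k - 2)^2*(k + 4)*(k - 1)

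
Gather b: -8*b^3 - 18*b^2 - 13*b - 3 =-8*b^3 - 18*b^2 - 13*b - 3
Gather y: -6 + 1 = -5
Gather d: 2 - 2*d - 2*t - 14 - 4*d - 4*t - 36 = -6*d - 6*t - 48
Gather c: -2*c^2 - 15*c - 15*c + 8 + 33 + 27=-2*c^2 - 30*c + 68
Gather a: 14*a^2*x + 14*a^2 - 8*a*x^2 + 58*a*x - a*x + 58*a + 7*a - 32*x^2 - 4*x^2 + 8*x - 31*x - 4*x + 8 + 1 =a^2*(14*x + 14) + a*(-8*x^2 + 57*x + 65) - 36*x^2 - 27*x + 9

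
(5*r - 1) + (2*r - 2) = 7*r - 3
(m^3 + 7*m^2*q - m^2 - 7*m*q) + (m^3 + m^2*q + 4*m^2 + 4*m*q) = 2*m^3 + 8*m^2*q + 3*m^2 - 3*m*q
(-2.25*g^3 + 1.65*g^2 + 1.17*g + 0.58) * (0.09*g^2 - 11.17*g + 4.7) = -0.2025*g^5 + 25.281*g^4 - 28.9002*g^3 - 5.2617*g^2 - 0.9796*g + 2.726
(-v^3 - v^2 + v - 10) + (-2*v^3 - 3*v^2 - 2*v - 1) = -3*v^3 - 4*v^2 - v - 11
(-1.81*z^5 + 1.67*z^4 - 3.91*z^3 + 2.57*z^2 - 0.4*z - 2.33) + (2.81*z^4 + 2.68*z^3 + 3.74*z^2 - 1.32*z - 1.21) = -1.81*z^5 + 4.48*z^4 - 1.23*z^3 + 6.31*z^2 - 1.72*z - 3.54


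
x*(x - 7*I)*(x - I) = x^3 - 8*I*x^2 - 7*x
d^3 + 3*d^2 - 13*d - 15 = (d - 3)*(d + 1)*(d + 5)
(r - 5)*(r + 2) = r^2 - 3*r - 10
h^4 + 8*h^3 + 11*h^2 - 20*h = h*(h - 1)*(h + 4)*(h + 5)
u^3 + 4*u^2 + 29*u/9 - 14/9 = (u - 1/3)*(u + 2)*(u + 7/3)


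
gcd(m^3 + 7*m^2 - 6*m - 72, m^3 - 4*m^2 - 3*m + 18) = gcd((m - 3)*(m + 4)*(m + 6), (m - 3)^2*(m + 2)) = m - 3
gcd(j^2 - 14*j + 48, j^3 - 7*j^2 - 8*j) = j - 8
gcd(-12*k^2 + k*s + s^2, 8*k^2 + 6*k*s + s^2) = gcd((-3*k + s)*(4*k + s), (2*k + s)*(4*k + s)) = 4*k + s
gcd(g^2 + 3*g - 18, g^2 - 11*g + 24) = g - 3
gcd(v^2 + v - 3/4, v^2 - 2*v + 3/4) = v - 1/2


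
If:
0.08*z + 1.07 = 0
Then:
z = -13.38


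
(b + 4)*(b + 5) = b^2 + 9*b + 20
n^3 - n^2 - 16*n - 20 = (n - 5)*(n + 2)^2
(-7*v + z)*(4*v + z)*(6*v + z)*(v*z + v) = -168*v^4*z - 168*v^4 - 46*v^3*z^2 - 46*v^3*z + 3*v^2*z^3 + 3*v^2*z^2 + v*z^4 + v*z^3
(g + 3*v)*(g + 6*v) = g^2 + 9*g*v + 18*v^2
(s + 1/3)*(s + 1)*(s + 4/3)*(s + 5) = s^4 + 23*s^3/3 + 139*s^2/9 + 11*s + 20/9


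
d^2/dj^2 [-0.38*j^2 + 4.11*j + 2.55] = -0.760000000000000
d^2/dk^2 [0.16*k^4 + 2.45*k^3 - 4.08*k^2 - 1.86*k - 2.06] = 1.92*k^2 + 14.7*k - 8.16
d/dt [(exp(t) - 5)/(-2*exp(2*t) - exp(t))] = (2*exp(2*t) - 20*exp(t) - 5)*exp(-t)/(4*exp(2*t) + 4*exp(t) + 1)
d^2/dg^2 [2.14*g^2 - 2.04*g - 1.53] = 4.28000000000000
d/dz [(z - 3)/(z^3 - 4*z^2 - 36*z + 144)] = (z^3 - 4*z^2 - 36*z + (z - 3)*(-3*z^2 + 8*z + 36) + 144)/(z^3 - 4*z^2 - 36*z + 144)^2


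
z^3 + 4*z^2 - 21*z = z*(z - 3)*(z + 7)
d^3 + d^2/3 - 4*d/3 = d*(d - 1)*(d + 4/3)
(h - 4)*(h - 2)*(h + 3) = h^3 - 3*h^2 - 10*h + 24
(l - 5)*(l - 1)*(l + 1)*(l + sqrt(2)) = l^4 - 5*l^3 + sqrt(2)*l^3 - 5*sqrt(2)*l^2 - l^2 - sqrt(2)*l + 5*l + 5*sqrt(2)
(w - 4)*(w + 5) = w^2 + w - 20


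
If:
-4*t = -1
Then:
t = 1/4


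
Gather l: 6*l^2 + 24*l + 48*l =6*l^2 + 72*l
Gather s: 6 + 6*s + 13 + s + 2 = 7*s + 21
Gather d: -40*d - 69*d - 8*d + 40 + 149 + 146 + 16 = 351 - 117*d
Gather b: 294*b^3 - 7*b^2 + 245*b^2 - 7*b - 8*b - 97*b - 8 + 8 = 294*b^3 + 238*b^2 - 112*b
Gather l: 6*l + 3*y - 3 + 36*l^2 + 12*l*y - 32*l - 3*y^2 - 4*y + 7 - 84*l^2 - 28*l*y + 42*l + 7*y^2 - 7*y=-48*l^2 + l*(16 - 16*y) + 4*y^2 - 8*y + 4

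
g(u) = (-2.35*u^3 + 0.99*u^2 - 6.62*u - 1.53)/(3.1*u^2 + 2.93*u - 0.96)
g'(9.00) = -0.72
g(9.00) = -6.13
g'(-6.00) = -0.63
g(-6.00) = 6.25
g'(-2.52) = 0.86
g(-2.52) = 5.21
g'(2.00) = -0.27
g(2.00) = -1.71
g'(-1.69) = 10.55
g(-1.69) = 8.10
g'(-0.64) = 8.46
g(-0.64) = -2.38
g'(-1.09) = 207.67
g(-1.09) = -21.05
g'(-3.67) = -0.28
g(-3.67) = 5.07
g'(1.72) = -0.12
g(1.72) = -1.66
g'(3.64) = -0.58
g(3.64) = -2.48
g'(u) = (-6.2*u - 2.93)*(-2.35*u^3 + 0.99*u^2 - 6.62*u - 1.53)/(3.1*u^2 + 2.93*u - 0.96)^2 + (-7.05*u^2 + 1.98*u - 6.62)/(3.1*u^2 + 2.93*u - 0.96)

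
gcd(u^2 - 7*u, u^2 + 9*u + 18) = 1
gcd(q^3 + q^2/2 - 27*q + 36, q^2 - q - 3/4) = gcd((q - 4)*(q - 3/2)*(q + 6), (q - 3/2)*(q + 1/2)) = q - 3/2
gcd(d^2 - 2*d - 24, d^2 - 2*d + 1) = 1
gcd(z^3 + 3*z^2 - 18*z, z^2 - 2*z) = z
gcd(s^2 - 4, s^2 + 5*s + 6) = s + 2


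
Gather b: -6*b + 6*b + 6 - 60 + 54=0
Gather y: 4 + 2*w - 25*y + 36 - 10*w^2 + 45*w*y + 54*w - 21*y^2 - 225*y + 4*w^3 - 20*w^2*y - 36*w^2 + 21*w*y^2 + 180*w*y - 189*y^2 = 4*w^3 - 46*w^2 + 56*w + y^2*(21*w - 210) + y*(-20*w^2 + 225*w - 250) + 40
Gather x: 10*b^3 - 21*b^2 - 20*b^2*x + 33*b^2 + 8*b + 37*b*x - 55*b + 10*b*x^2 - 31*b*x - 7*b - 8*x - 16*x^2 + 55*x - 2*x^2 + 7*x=10*b^3 + 12*b^2 - 54*b + x^2*(10*b - 18) + x*(-20*b^2 + 6*b + 54)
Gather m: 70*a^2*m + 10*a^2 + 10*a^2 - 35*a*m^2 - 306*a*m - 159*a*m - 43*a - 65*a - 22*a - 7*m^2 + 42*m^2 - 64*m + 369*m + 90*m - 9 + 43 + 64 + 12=20*a^2 - 130*a + m^2*(35 - 35*a) + m*(70*a^2 - 465*a + 395) + 110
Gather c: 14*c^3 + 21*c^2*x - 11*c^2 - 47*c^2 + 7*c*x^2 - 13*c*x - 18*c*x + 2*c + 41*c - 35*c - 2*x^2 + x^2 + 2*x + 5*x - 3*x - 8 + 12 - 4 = 14*c^3 + c^2*(21*x - 58) + c*(7*x^2 - 31*x + 8) - x^2 + 4*x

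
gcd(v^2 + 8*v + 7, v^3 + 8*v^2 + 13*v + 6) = v + 1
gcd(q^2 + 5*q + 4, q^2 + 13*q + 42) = 1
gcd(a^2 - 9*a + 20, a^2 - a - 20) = a - 5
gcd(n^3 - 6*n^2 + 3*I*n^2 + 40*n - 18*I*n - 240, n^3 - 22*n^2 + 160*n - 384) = n - 6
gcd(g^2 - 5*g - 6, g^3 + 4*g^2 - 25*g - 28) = g + 1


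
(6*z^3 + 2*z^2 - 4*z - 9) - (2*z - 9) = 6*z^3 + 2*z^2 - 6*z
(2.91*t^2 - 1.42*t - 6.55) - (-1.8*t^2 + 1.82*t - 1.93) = 4.71*t^2 - 3.24*t - 4.62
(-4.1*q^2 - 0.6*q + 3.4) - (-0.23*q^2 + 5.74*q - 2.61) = -3.87*q^2 - 6.34*q + 6.01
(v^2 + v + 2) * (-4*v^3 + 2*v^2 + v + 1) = -4*v^5 - 2*v^4 - 5*v^3 + 6*v^2 + 3*v + 2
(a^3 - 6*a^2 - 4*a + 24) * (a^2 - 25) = a^5 - 6*a^4 - 29*a^3 + 174*a^2 + 100*a - 600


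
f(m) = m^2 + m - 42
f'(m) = 2*m + 1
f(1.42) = -38.56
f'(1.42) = 3.84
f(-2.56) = -38.01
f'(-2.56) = -4.12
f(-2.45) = -38.45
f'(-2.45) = -3.90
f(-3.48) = -33.37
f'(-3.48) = -5.96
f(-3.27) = -34.58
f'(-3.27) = -5.54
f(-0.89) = -42.10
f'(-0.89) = -0.78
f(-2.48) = -38.33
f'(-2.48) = -3.96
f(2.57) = -32.83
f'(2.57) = 6.14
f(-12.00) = 90.00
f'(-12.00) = -23.00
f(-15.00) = 168.00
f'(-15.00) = -29.00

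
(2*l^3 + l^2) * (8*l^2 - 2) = 16*l^5 + 8*l^4 - 4*l^3 - 2*l^2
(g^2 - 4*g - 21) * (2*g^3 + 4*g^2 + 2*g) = 2*g^5 - 4*g^4 - 56*g^3 - 92*g^2 - 42*g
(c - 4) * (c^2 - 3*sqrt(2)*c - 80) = c^3 - 3*sqrt(2)*c^2 - 4*c^2 - 80*c + 12*sqrt(2)*c + 320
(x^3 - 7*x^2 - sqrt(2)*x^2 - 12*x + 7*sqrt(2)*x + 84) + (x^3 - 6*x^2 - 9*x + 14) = 2*x^3 - 13*x^2 - sqrt(2)*x^2 - 21*x + 7*sqrt(2)*x + 98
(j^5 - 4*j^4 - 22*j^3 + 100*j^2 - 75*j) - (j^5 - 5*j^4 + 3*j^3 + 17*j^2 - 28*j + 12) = j^4 - 25*j^3 + 83*j^2 - 47*j - 12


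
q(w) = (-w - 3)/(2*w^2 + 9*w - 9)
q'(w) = (-4*w - 9)*(-w - 3)/(2*w^2 + 9*w - 9)^2 - 1/(2*w^2 + 9*w - 9)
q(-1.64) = 0.07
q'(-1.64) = 0.06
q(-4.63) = -0.21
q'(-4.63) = 0.38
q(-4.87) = -0.35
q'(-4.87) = 0.86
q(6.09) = -0.08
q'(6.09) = 0.01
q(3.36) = -0.15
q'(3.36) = 0.05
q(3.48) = -0.14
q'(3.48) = 0.05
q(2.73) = -0.19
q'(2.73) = 0.09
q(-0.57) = 0.18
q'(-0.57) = 0.16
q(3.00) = -0.17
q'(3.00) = 0.07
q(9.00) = -0.05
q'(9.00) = 0.01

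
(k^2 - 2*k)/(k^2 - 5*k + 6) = k/(k - 3)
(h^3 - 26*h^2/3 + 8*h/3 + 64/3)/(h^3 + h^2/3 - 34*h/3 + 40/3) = (3*h^2 - 20*h - 32)/(3*h^2 + 7*h - 20)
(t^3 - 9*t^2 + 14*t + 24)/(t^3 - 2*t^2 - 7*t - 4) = (t - 6)/(t + 1)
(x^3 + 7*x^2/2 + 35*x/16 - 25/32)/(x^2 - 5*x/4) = (32*x^3 + 112*x^2 + 70*x - 25)/(8*x*(4*x - 5))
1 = 1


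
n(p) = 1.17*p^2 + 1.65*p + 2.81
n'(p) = 2.34*p + 1.65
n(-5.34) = 27.36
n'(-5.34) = -10.85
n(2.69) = 15.71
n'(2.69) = 7.94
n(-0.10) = 2.66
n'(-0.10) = 1.42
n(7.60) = 82.93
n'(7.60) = 19.43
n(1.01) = 5.67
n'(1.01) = 4.01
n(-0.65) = 2.23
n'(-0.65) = 0.13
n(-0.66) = 2.23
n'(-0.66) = 0.11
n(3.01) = 18.38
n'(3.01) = 8.69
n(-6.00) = 35.03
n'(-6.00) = -12.39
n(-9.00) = 82.73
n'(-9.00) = -19.41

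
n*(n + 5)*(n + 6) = n^3 + 11*n^2 + 30*n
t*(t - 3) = t^2 - 3*t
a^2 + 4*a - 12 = (a - 2)*(a + 6)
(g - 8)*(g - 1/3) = g^2 - 25*g/3 + 8/3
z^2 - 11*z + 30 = (z - 6)*(z - 5)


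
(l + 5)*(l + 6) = l^2 + 11*l + 30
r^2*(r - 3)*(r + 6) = r^4 + 3*r^3 - 18*r^2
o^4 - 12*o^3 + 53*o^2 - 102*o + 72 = (o - 4)*(o - 3)^2*(o - 2)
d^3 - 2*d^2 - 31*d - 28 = (d - 7)*(d + 1)*(d + 4)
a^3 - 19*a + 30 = (a - 3)*(a - 2)*(a + 5)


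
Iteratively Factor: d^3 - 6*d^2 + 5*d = (d - 1)*(d^2 - 5*d) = (d - 5)*(d - 1)*(d)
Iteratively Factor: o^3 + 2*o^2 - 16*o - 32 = (o - 4)*(o^2 + 6*o + 8) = (o - 4)*(o + 2)*(o + 4)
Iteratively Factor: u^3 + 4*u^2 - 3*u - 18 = (u + 3)*(u^2 + u - 6) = (u - 2)*(u + 3)*(u + 3)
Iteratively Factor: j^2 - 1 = (j + 1)*(j - 1)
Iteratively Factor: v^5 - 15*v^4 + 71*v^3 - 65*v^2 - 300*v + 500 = (v - 5)*(v^4 - 10*v^3 + 21*v^2 + 40*v - 100) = (v - 5)^2*(v^3 - 5*v^2 - 4*v + 20) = (v - 5)^2*(v + 2)*(v^2 - 7*v + 10) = (v - 5)^2*(v - 2)*(v + 2)*(v - 5)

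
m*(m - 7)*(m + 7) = m^3 - 49*m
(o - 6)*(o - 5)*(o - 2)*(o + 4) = o^4 - 9*o^3 + 148*o - 240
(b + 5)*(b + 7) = b^2 + 12*b + 35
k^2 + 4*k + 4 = (k + 2)^2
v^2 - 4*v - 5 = (v - 5)*(v + 1)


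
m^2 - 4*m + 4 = (m - 2)^2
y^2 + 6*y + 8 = (y + 2)*(y + 4)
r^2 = r^2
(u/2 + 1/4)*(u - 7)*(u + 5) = u^3/2 - 3*u^2/4 - 18*u - 35/4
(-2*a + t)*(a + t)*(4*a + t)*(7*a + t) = -56*a^4 - 50*a^3*t + 15*a^2*t^2 + 10*a*t^3 + t^4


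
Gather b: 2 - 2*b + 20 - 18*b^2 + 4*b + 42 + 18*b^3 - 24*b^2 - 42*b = 18*b^3 - 42*b^2 - 40*b + 64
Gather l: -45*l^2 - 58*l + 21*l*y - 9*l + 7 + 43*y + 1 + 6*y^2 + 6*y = -45*l^2 + l*(21*y - 67) + 6*y^2 + 49*y + 8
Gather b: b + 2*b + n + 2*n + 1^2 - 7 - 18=3*b + 3*n - 24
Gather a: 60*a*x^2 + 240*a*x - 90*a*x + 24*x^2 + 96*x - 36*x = a*(60*x^2 + 150*x) + 24*x^2 + 60*x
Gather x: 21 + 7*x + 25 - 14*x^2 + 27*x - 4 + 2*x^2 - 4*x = -12*x^2 + 30*x + 42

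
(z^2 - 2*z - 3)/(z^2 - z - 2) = (z - 3)/(z - 2)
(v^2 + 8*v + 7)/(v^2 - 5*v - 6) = (v + 7)/(v - 6)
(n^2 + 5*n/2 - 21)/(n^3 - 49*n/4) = 2*(n + 6)/(n*(2*n + 7))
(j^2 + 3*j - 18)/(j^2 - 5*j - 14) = (-j^2 - 3*j + 18)/(-j^2 + 5*j + 14)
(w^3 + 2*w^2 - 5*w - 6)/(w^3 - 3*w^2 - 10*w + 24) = (w + 1)/(w - 4)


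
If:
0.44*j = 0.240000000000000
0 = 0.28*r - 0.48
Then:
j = 0.55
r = 1.71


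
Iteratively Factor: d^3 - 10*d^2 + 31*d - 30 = (d - 3)*(d^2 - 7*d + 10) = (d - 3)*(d - 2)*(d - 5)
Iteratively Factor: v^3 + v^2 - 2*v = (v - 1)*(v^2 + 2*v) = v*(v - 1)*(v + 2)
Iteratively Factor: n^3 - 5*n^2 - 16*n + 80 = (n - 4)*(n^2 - n - 20) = (n - 5)*(n - 4)*(n + 4)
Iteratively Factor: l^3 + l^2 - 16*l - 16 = (l + 1)*(l^2 - 16) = (l + 1)*(l + 4)*(l - 4)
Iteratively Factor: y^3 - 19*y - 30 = (y + 3)*(y^2 - 3*y - 10) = (y - 5)*(y + 3)*(y + 2)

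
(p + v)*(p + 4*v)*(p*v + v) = p^3*v + 5*p^2*v^2 + p^2*v + 4*p*v^3 + 5*p*v^2 + 4*v^3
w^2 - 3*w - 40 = (w - 8)*(w + 5)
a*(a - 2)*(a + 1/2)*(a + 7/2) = a^4 + 2*a^3 - 25*a^2/4 - 7*a/2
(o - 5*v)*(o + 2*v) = o^2 - 3*o*v - 10*v^2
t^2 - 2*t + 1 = (t - 1)^2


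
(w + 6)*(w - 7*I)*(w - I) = w^3 + 6*w^2 - 8*I*w^2 - 7*w - 48*I*w - 42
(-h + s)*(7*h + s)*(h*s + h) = -7*h^3*s - 7*h^3 + 6*h^2*s^2 + 6*h^2*s + h*s^3 + h*s^2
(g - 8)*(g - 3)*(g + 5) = g^3 - 6*g^2 - 31*g + 120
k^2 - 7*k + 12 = (k - 4)*(k - 3)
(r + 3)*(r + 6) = r^2 + 9*r + 18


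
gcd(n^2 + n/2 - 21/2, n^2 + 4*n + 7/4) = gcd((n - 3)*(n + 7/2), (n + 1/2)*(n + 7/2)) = n + 7/2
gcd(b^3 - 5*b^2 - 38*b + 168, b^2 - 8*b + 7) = b - 7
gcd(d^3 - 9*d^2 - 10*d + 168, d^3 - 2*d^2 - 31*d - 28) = d^2 - 3*d - 28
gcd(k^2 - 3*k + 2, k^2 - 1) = k - 1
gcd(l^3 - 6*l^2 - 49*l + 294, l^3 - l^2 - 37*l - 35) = l - 7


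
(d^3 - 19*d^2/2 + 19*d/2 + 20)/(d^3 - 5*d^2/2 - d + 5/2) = (d - 8)/(d - 1)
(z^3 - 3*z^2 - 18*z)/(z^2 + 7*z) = (z^2 - 3*z - 18)/(z + 7)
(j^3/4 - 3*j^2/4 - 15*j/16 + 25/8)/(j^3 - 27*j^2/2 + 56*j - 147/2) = (4*j^3 - 12*j^2 - 15*j + 50)/(8*(2*j^3 - 27*j^2 + 112*j - 147))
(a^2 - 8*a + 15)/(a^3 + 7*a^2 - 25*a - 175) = (a - 3)/(a^2 + 12*a + 35)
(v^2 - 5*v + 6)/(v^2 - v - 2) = (v - 3)/(v + 1)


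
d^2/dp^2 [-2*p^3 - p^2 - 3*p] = -12*p - 2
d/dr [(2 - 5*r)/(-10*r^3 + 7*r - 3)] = (50*r^3 - 35*r - (5*r - 2)*(30*r^2 - 7) + 15)/(10*r^3 - 7*r + 3)^2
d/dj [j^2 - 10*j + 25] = 2*j - 10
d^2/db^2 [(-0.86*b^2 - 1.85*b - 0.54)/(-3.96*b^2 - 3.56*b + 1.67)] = (1.4210854715202e-14*b^4 + 33.774048*b^3 + 84.932496*b^2 + 119.082744*b + 47.623892)/(62.099136*b^6 + 167.479488*b^5 + 71.997552*b^4 - 96.139936*b^3 - 30.362604*b^2 + 29.785452*b - 4.657463)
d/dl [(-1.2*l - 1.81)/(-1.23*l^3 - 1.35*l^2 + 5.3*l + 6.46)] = (-2.952*l^3 - 8.2989*l^2 - 4.887*l + 1.841)/(1.5129*l^6 + 3.321*l^5 - 11.2155*l^4 - 30.2016*l^3 + 10.648*l^2 + 68.476*l + 41.7316)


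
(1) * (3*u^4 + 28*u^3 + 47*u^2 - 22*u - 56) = 3*u^4 + 28*u^3 + 47*u^2 - 22*u - 56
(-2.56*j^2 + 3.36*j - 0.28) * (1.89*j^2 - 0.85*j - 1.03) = -4.8384*j^4 + 8.5264*j^3 - 0.7484*j^2 - 3.2228*j + 0.2884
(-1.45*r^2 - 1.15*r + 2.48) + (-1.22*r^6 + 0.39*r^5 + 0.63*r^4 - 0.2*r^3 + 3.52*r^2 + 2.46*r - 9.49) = -1.22*r^6 + 0.39*r^5 + 0.63*r^4 - 0.2*r^3 + 2.07*r^2 + 1.31*r - 7.01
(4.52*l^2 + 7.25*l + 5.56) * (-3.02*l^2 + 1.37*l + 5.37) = -13.6504*l^4 - 15.7026*l^3 + 17.4137*l^2 + 46.5497*l + 29.8572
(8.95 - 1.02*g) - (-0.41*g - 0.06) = 9.01 - 0.61*g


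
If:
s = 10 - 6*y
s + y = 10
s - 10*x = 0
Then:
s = 10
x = 1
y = 0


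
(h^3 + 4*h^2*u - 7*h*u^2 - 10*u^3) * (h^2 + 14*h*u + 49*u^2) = h^5 + 18*h^4*u + 98*h^3*u^2 + 88*h^2*u^3 - 483*h*u^4 - 490*u^5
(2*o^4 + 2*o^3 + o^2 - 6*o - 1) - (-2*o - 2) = 2*o^4 + 2*o^3 + o^2 - 4*o + 1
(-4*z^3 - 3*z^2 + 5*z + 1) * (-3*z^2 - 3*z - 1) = 12*z^5 + 21*z^4 - 2*z^3 - 15*z^2 - 8*z - 1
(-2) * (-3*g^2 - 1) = 6*g^2 + 2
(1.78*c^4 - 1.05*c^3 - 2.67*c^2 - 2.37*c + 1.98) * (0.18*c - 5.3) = 0.3204*c^5 - 9.623*c^4 + 5.0844*c^3 + 13.7244*c^2 + 12.9174*c - 10.494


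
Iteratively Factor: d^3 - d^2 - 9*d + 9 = (d + 3)*(d^2 - 4*d + 3) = (d - 1)*(d + 3)*(d - 3)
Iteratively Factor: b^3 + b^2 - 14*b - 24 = (b + 2)*(b^2 - b - 12) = (b - 4)*(b + 2)*(b + 3)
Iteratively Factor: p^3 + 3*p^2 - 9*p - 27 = (p + 3)*(p^2 - 9) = (p - 3)*(p + 3)*(p + 3)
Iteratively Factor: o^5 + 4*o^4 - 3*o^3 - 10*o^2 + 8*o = (o - 1)*(o^4 + 5*o^3 + 2*o^2 - 8*o) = (o - 1)*(o + 2)*(o^3 + 3*o^2 - 4*o) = (o - 1)*(o + 2)*(o + 4)*(o^2 - o) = o*(o - 1)*(o + 2)*(o + 4)*(o - 1)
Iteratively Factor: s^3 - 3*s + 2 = (s - 1)*(s^2 + s - 2) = (s - 1)^2*(s + 2)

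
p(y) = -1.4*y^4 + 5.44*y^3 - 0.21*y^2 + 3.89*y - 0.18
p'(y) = -5.6*y^3 + 16.32*y^2 - 0.42*y + 3.89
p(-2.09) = -85.60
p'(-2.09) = 127.18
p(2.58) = 39.85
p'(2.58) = 15.27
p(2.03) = 28.58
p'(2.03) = 23.44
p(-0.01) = -0.22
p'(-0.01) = 3.90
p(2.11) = 30.45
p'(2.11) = 23.06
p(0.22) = 0.72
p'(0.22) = 4.53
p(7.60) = -2265.42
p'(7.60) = -1514.92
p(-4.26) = -902.19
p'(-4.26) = 734.78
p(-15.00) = -89340.78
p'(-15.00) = 22582.19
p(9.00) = -5201.82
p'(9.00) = -2760.37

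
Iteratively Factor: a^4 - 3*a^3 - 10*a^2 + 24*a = (a + 3)*(a^3 - 6*a^2 + 8*a) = a*(a + 3)*(a^2 - 6*a + 8) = a*(a - 4)*(a + 3)*(a - 2)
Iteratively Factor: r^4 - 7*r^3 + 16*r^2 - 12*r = (r - 3)*(r^3 - 4*r^2 + 4*r) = (r - 3)*(r - 2)*(r^2 - 2*r) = r*(r - 3)*(r - 2)*(r - 2)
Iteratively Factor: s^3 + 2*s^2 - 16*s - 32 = (s - 4)*(s^2 + 6*s + 8) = (s - 4)*(s + 4)*(s + 2)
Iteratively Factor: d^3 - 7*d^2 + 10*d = (d - 2)*(d^2 - 5*d) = d*(d - 2)*(d - 5)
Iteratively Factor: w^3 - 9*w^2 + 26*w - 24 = (w - 2)*(w^2 - 7*w + 12) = (w - 4)*(w - 2)*(w - 3)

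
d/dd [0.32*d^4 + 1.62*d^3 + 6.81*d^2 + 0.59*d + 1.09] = 1.28*d^3 + 4.86*d^2 + 13.62*d + 0.59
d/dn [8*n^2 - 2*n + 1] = 16*n - 2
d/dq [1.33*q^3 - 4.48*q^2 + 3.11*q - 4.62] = 3.99*q^2 - 8.96*q + 3.11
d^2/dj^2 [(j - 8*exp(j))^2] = -16*j*exp(j) + 256*exp(2*j) - 32*exp(j) + 2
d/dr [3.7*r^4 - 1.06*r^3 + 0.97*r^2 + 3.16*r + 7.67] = 14.8*r^3 - 3.18*r^2 + 1.94*r + 3.16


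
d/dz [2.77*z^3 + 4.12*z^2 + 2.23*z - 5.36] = 8.31*z^2 + 8.24*z + 2.23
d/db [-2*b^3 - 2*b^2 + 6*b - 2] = -6*b^2 - 4*b + 6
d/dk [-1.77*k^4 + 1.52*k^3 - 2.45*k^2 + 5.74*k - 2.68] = -7.08*k^3 + 4.56*k^2 - 4.9*k + 5.74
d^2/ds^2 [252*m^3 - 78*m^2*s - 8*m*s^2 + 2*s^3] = -16*m + 12*s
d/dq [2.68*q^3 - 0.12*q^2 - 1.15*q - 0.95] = 8.04*q^2 - 0.24*q - 1.15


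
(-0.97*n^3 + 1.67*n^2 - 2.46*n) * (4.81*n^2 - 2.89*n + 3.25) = -4.6657*n^5 + 10.836*n^4 - 19.8114*n^3 + 12.5369*n^2 - 7.995*n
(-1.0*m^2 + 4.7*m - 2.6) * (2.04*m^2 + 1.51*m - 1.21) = -2.04*m^4 + 8.078*m^3 + 3.003*m^2 - 9.613*m + 3.146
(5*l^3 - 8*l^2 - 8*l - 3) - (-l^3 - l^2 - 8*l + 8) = 6*l^3 - 7*l^2 - 11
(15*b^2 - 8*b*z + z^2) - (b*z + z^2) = 15*b^2 - 9*b*z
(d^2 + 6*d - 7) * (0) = 0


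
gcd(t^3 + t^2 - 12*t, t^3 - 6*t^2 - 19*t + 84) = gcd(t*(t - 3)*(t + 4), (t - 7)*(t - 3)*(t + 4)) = t^2 + t - 12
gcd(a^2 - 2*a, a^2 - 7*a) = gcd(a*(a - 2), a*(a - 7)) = a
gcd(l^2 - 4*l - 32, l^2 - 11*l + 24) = l - 8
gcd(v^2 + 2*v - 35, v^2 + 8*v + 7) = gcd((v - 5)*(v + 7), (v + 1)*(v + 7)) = v + 7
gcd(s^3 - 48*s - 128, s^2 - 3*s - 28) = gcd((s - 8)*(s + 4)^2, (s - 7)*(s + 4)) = s + 4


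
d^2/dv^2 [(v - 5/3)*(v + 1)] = 2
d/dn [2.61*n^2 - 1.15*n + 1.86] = 5.22*n - 1.15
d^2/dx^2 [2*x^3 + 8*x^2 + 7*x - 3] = 12*x + 16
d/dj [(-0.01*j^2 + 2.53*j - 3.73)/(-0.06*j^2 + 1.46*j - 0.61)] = (0.1372*j^2 - 0.4354*j + 3.9025)/(0.0036*j^4 - 0.1752*j^3 + 2.2048*j^2 - 1.7812*j + 0.3721)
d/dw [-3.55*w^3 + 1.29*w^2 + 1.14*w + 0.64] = -10.65*w^2 + 2.58*w + 1.14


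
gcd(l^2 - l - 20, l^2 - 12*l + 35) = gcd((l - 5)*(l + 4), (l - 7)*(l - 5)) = l - 5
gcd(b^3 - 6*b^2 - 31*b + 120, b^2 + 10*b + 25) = b + 5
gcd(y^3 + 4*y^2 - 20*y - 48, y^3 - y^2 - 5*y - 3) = 1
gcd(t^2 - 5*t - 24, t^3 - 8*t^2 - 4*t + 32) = t - 8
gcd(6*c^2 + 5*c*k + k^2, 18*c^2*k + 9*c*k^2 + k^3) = 3*c + k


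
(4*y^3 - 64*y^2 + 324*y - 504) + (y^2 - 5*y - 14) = 4*y^3 - 63*y^2 + 319*y - 518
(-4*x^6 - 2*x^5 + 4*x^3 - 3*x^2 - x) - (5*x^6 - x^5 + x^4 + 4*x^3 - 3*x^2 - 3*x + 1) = -9*x^6 - x^5 - x^4 + 2*x - 1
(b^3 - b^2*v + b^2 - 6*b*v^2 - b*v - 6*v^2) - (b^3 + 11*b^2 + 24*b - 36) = -b^2*v - 10*b^2 - 6*b*v^2 - b*v - 24*b - 6*v^2 + 36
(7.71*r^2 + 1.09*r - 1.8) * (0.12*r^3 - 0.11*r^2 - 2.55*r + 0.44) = 0.9252*r^5 - 0.7173*r^4 - 19.9964*r^3 + 0.8109*r^2 + 5.0696*r - 0.792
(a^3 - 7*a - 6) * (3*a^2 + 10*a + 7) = 3*a^5 + 10*a^4 - 14*a^3 - 88*a^2 - 109*a - 42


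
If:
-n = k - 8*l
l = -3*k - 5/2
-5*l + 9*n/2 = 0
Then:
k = -31/39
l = -3/26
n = -5/39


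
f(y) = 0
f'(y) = 0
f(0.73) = 0.00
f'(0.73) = 0.00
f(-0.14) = 0.00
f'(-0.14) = 0.00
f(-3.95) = 0.00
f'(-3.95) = 0.00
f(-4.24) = 0.00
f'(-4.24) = 0.00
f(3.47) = 0.00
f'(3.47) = 0.00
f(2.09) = 0.00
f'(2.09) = 0.00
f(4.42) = 0.00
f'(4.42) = 0.00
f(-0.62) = 0.00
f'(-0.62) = 0.00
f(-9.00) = 0.00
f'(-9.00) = 0.00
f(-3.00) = 0.00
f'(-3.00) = 0.00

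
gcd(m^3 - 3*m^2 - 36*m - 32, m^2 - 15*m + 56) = m - 8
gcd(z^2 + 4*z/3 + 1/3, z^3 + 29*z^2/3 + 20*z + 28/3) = 1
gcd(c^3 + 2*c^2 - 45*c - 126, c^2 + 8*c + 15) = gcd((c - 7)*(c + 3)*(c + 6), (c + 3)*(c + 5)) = c + 3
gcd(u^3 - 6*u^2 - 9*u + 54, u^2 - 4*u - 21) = u + 3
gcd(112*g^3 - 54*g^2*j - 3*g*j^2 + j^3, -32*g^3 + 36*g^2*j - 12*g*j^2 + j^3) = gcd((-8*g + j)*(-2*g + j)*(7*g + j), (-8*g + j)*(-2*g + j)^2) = 16*g^2 - 10*g*j + j^2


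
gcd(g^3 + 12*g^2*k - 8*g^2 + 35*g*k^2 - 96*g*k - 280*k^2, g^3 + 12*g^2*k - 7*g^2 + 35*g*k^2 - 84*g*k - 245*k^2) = g^2 + 12*g*k + 35*k^2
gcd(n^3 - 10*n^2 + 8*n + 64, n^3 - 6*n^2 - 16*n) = n^2 - 6*n - 16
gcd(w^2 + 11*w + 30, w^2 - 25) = w + 5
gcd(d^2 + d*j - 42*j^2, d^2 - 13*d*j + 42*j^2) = d - 6*j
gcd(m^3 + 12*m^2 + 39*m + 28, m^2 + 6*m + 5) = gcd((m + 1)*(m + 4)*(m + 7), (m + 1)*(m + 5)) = m + 1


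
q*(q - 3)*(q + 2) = q^3 - q^2 - 6*q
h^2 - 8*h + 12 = (h - 6)*(h - 2)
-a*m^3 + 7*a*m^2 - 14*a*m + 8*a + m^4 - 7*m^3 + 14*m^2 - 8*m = (-a + m)*(m - 4)*(m - 2)*(m - 1)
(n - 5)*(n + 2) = n^2 - 3*n - 10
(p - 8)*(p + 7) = p^2 - p - 56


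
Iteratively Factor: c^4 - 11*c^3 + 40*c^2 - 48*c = (c - 4)*(c^3 - 7*c^2 + 12*c) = (c - 4)*(c - 3)*(c^2 - 4*c) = (c - 4)^2*(c - 3)*(c)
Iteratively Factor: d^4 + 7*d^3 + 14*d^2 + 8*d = (d + 2)*(d^3 + 5*d^2 + 4*d) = (d + 1)*(d + 2)*(d^2 + 4*d) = (d + 1)*(d + 2)*(d + 4)*(d)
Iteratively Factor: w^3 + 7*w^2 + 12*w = (w + 3)*(w^2 + 4*w) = w*(w + 3)*(w + 4)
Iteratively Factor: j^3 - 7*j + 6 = (j - 2)*(j^2 + 2*j - 3) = (j - 2)*(j - 1)*(j + 3)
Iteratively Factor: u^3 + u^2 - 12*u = (u + 4)*(u^2 - 3*u) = u*(u + 4)*(u - 3)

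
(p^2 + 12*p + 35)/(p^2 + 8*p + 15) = (p + 7)/(p + 3)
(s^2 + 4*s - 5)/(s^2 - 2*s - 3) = (-s^2 - 4*s + 5)/(-s^2 + 2*s + 3)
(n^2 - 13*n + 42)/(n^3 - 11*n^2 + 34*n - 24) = (n - 7)/(n^2 - 5*n + 4)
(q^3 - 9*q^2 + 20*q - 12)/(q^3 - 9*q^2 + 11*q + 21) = (q^3 - 9*q^2 + 20*q - 12)/(q^3 - 9*q^2 + 11*q + 21)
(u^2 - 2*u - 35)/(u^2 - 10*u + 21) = (u + 5)/(u - 3)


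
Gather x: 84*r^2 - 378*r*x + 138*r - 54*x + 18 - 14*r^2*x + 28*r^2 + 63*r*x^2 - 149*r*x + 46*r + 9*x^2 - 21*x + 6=112*r^2 + 184*r + x^2*(63*r + 9) + x*(-14*r^2 - 527*r - 75) + 24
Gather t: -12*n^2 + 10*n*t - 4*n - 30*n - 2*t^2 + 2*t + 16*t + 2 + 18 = -12*n^2 - 34*n - 2*t^2 + t*(10*n + 18) + 20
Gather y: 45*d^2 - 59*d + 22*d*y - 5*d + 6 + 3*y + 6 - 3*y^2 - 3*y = 45*d^2 + 22*d*y - 64*d - 3*y^2 + 12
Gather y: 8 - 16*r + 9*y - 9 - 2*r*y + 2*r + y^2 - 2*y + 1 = -14*r + y^2 + y*(7 - 2*r)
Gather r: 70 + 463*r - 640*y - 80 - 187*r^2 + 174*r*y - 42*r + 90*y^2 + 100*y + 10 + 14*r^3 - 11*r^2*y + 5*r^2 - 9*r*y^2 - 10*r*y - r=14*r^3 + r^2*(-11*y - 182) + r*(-9*y^2 + 164*y + 420) + 90*y^2 - 540*y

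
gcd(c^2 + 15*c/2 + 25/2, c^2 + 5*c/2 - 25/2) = c + 5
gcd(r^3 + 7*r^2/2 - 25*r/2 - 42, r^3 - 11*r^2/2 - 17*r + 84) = r^2 + r/2 - 14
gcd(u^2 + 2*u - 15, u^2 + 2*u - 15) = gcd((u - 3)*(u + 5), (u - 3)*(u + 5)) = u^2 + 2*u - 15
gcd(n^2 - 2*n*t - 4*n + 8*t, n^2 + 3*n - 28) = n - 4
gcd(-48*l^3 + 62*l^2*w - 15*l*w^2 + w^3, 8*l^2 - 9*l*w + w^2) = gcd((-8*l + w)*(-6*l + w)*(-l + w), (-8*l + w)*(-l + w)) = 8*l^2 - 9*l*w + w^2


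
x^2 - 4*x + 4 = (x - 2)^2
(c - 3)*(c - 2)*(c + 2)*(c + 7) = c^4 + 4*c^3 - 25*c^2 - 16*c + 84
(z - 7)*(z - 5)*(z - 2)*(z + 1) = z^4 - 13*z^3 + 45*z^2 - 11*z - 70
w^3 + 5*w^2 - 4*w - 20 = (w - 2)*(w + 2)*(w + 5)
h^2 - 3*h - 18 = (h - 6)*(h + 3)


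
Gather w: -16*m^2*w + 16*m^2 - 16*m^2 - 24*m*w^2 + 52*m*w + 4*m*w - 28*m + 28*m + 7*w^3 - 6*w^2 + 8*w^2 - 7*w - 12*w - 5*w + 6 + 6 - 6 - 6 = 7*w^3 + w^2*(2 - 24*m) + w*(-16*m^2 + 56*m - 24)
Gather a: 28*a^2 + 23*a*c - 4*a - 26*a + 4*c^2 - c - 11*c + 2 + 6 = 28*a^2 + a*(23*c - 30) + 4*c^2 - 12*c + 8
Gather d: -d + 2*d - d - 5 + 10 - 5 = 0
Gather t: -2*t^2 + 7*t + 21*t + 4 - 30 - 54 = -2*t^2 + 28*t - 80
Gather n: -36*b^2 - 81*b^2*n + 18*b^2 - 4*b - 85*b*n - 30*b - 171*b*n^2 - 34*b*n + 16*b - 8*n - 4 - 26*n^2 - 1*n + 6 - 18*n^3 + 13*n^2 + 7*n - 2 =-18*b^2 - 18*b - 18*n^3 + n^2*(-171*b - 13) + n*(-81*b^2 - 119*b - 2)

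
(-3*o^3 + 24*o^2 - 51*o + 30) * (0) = 0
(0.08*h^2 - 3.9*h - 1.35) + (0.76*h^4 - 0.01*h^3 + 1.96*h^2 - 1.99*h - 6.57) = 0.76*h^4 - 0.01*h^3 + 2.04*h^2 - 5.89*h - 7.92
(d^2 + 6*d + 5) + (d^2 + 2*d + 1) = 2*d^2 + 8*d + 6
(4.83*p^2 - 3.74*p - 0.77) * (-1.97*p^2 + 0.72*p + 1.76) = -9.5151*p^4 + 10.8454*p^3 + 7.3249*p^2 - 7.1368*p - 1.3552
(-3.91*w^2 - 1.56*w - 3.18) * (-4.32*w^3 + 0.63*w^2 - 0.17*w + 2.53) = 16.8912*w^5 + 4.2759*w^4 + 13.4195*w^3 - 11.6305*w^2 - 3.4062*w - 8.0454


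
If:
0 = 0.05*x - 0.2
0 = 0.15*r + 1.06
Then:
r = -7.07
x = 4.00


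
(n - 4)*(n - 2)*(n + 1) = n^3 - 5*n^2 + 2*n + 8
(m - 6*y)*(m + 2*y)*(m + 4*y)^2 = m^4 + 4*m^3*y - 28*m^2*y^2 - 160*m*y^3 - 192*y^4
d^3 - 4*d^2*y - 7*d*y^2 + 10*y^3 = (d - 5*y)*(d - y)*(d + 2*y)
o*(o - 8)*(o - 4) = o^3 - 12*o^2 + 32*o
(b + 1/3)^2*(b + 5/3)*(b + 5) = b^4 + 22*b^3/3 + 116*b^2/9 + 170*b/27 + 25/27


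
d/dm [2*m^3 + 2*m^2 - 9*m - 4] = 6*m^2 + 4*m - 9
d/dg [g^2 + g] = 2*g + 1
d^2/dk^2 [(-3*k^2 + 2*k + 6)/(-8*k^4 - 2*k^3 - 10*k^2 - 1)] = 2*(576*k^8 - 624*k^7 - 4324*k^6 - 1944*k^5 - 4872*k^4 - 1042*k^3 - 1578*k^2 + 96*k + 63)/(512*k^12 + 384*k^11 + 2016*k^10 + 968*k^9 + 2712*k^8 + 696*k^7 + 1492*k^6 + 120*k^5 + 324*k^4 + 6*k^3 + 30*k^2 + 1)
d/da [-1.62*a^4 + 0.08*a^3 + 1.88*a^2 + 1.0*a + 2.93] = -6.48*a^3 + 0.24*a^2 + 3.76*a + 1.0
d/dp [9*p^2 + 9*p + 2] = 18*p + 9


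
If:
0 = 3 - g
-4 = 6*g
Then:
No Solution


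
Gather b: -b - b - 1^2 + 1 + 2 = 2 - 2*b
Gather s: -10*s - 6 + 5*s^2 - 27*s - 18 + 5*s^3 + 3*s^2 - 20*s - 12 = 5*s^3 + 8*s^2 - 57*s - 36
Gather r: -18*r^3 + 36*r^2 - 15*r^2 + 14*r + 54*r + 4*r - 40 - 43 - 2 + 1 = -18*r^3 + 21*r^2 + 72*r - 84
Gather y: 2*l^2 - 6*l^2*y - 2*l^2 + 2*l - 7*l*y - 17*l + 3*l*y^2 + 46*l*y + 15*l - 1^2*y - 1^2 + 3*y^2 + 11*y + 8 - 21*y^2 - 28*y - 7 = y^2*(3*l - 18) + y*(-6*l^2 + 39*l - 18)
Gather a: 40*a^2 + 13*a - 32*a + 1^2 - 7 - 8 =40*a^2 - 19*a - 14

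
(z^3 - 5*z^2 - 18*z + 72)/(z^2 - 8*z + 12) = (z^2 + z - 12)/(z - 2)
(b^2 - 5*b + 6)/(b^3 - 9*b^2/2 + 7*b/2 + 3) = 2/(2*b + 1)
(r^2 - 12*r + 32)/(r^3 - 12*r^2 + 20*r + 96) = (r - 4)/(r^2 - 4*r - 12)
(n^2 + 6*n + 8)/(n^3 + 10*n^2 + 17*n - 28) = (n + 2)/(n^2 + 6*n - 7)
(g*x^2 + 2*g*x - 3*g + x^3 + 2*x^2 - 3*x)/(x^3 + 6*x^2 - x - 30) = (g*x - g + x^2 - x)/(x^2 + 3*x - 10)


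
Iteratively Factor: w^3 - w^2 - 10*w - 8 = (w - 4)*(w^2 + 3*w + 2) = (w - 4)*(w + 1)*(w + 2)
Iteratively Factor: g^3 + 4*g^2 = (g + 4)*(g^2) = g*(g + 4)*(g)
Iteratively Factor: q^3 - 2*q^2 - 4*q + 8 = (q - 2)*(q^2 - 4) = (q - 2)^2*(q + 2)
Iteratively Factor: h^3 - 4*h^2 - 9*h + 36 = (h - 3)*(h^2 - h - 12) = (h - 3)*(h + 3)*(h - 4)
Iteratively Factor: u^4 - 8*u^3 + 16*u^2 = (u)*(u^3 - 8*u^2 + 16*u) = u^2*(u^2 - 8*u + 16) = u^2*(u - 4)*(u - 4)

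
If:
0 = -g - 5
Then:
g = -5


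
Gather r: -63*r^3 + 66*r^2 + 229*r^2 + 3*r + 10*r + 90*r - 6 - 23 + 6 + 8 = -63*r^3 + 295*r^2 + 103*r - 15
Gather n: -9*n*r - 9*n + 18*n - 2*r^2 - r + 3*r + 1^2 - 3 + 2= n*(9 - 9*r) - 2*r^2 + 2*r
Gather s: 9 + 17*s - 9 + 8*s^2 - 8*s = 8*s^2 + 9*s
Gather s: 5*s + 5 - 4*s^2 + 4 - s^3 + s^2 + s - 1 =-s^3 - 3*s^2 + 6*s + 8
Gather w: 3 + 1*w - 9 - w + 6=0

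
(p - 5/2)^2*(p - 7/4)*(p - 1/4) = p^4 - 7*p^3 + 267*p^2/16 - 235*p/16 + 175/64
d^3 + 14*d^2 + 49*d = d*(d + 7)^2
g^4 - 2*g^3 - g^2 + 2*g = g*(g - 2)*(g - 1)*(g + 1)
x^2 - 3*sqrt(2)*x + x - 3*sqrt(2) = (x + 1)*(x - 3*sqrt(2))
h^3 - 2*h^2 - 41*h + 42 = (h - 7)*(h - 1)*(h + 6)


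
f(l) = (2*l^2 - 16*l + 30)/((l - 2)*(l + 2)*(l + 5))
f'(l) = (4*l - 16)/((l - 2)*(l + 2)*(l + 5)) - (2*l^2 - 16*l + 30)/((l - 2)*(l + 2)*(l + 5)^2) - (2*l^2 - 16*l + 30)/((l - 2)*(l + 2)^2*(l + 5)) - (2*l^2 - 16*l + 30)/((l - 2)^2*(l + 2)*(l + 5))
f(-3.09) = 9.30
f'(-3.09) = 2.81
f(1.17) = -0.86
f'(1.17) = 0.07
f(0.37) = -1.17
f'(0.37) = 0.69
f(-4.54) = 18.83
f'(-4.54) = -35.11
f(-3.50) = 8.93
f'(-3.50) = -0.80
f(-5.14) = -52.59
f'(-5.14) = -388.14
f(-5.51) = -13.31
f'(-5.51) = -28.82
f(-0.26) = -1.84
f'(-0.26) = 1.55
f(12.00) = 0.05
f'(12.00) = 0.00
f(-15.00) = -0.33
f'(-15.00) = -0.04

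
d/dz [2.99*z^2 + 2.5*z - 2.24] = 5.98*z + 2.5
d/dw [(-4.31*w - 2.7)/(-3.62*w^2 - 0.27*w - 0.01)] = (15.6022*w^2 + 1.1637*w - (4.31*w + 2.7)*(7.24*w + 0.27) + 0.0431)/(3.62*w^2 + 0.27*w + 0.01)^2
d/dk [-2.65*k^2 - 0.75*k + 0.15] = -5.3*k - 0.75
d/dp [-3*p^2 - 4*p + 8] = -6*p - 4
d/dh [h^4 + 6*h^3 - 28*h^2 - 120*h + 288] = 4*h^3 + 18*h^2 - 56*h - 120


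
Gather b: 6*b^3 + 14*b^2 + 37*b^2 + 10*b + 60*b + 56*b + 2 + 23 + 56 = 6*b^3 + 51*b^2 + 126*b + 81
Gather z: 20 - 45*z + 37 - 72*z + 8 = 65 - 117*z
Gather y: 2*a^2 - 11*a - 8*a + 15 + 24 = 2*a^2 - 19*a + 39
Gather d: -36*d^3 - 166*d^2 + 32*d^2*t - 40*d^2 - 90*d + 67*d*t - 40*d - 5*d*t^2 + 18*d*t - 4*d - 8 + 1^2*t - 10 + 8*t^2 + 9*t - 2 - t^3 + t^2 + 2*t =-36*d^3 + d^2*(32*t - 206) + d*(-5*t^2 + 85*t - 134) - t^3 + 9*t^2 + 12*t - 20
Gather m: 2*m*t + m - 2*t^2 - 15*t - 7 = m*(2*t + 1) - 2*t^2 - 15*t - 7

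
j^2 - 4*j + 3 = (j - 3)*(j - 1)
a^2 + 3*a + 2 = (a + 1)*(a + 2)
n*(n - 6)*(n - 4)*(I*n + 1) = I*n^4 + n^3 - 10*I*n^3 - 10*n^2 + 24*I*n^2 + 24*n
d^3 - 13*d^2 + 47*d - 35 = (d - 7)*(d - 5)*(d - 1)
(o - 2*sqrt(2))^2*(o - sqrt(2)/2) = o^3 - 9*sqrt(2)*o^2/2 + 12*o - 4*sqrt(2)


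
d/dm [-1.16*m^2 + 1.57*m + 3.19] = 1.57 - 2.32*m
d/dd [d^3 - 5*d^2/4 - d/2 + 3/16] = 3*d^2 - 5*d/2 - 1/2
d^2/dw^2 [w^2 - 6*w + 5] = 2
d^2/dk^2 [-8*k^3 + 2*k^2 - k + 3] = 4 - 48*k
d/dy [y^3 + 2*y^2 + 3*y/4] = 3*y^2 + 4*y + 3/4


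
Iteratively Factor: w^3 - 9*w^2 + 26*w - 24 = (w - 3)*(w^2 - 6*w + 8) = (w - 4)*(w - 3)*(w - 2)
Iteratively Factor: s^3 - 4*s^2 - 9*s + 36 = (s - 3)*(s^2 - s - 12) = (s - 3)*(s + 3)*(s - 4)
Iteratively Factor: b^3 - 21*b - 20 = (b + 4)*(b^2 - 4*b - 5) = (b + 1)*(b + 4)*(b - 5)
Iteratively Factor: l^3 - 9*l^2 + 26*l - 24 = (l - 4)*(l^2 - 5*l + 6) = (l - 4)*(l - 2)*(l - 3)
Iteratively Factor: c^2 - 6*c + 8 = (c - 4)*(c - 2)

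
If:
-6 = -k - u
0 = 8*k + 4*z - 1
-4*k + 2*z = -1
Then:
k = 3/16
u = 93/16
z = -1/8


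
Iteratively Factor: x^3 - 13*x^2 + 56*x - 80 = (x - 5)*(x^2 - 8*x + 16) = (x - 5)*(x - 4)*(x - 4)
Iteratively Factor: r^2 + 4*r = (r)*(r + 4)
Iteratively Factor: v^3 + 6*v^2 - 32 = (v - 2)*(v^2 + 8*v + 16) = (v - 2)*(v + 4)*(v + 4)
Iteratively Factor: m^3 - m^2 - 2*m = (m - 2)*(m^2 + m) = (m - 2)*(m + 1)*(m)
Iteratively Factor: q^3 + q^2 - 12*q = (q + 4)*(q^2 - 3*q) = q*(q + 4)*(q - 3)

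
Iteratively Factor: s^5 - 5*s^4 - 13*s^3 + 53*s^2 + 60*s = (s)*(s^4 - 5*s^3 - 13*s^2 + 53*s + 60) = s*(s - 4)*(s^3 - s^2 - 17*s - 15) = s*(s - 5)*(s - 4)*(s^2 + 4*s + 3) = s*(s - 5)*(s - 4)*(s + 1)*(s + 3)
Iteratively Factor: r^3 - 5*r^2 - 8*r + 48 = (r + 3)*(r^2 - 8*r + 16) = (r - 4)*(r + 3)*(r - 4)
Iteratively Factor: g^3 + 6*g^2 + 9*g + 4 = (g + 1)*(g^2 + 5*g + 4) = (g + 1)*(g + 4)*(g + 1)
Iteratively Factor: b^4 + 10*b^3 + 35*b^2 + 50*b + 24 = (b + 2)*(b^3 + 8*b^2 + 19*b + 12) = (b + 2)*(b + 3)*(b^2 + 5*b + 4) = (b + 1)*(b + 2)*(b + 3)*(b + 4)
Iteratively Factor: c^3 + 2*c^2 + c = (c + 1)*(c^2 + c) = c*(c + 1)*(c + 1)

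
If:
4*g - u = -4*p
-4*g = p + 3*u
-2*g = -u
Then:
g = 0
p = 0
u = 0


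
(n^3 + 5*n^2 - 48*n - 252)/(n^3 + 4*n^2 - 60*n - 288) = (n - 7)/(n - 8)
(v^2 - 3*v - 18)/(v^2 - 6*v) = (v + 3)/v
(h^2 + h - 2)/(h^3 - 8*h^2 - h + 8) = (h + 2)/(h^2 - 7*h - 8)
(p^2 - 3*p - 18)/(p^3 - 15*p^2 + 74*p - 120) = (p + 3)/(p^2 - 9*p + 20)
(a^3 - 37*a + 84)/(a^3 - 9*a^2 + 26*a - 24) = (a + 7)/(a - 2)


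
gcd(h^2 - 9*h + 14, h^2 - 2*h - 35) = h - 7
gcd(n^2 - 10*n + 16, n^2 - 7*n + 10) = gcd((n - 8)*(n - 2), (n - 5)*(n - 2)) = n - 2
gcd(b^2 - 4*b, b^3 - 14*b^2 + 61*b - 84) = b - 4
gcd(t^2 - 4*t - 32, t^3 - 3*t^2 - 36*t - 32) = t^2 - 4*t - 32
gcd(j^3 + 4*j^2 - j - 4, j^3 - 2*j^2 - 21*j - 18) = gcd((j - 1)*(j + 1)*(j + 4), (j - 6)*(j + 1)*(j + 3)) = j + 1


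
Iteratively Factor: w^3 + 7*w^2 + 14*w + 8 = (w + 2)*(w^2 + 5*w + 4) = (w + 2)*(w + 4)*(w + 1)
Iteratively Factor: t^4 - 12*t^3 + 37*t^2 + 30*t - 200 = (t - 5)*(t^3 - 7*t^2 + 2*t + 40) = (t - 5)*(t - 4)*(t^2 - 3*t - 10) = (t - 5)*(t - 4)*(t + 2)*(t - 5)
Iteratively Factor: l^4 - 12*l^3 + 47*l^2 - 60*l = (l - 5)*(l^3 - 7*l^2 + 12*l) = l*(l - 5)*(l^2 - 7*l + 12) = l*(l - 5)*(l - 3)*(l - 4)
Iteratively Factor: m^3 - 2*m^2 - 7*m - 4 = (m + 1)*(m^2 - 3*m - 4) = (m - 4)*(m + 1)*(m + 1)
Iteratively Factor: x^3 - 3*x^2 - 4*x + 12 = (x - 3)*(x^2 - 4) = (x - 3)*(x + 2)*(x - 2)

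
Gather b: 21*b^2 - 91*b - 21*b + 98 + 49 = 21*b^2 - 112*b + 147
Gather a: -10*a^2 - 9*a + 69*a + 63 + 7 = -10*a^2 + 60*a + 70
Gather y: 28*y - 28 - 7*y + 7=21*y - 21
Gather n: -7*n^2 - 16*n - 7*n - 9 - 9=-7*n^2 - 23*n - 18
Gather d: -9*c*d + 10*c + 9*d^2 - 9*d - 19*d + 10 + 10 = 10*c + 9*d^2 + d*(-9*c - 28) + 20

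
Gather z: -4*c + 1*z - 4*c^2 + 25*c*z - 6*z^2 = -4*c^2 - 4*c - 6*z^2 + z*(25*c + 1)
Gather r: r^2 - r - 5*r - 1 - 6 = r^2 - 6*r - 7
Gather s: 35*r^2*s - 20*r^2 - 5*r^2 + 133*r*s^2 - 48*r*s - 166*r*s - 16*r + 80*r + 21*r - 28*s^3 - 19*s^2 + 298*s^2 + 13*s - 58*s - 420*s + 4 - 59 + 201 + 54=-25*r^2 + 85*r - 28*s^3 + s^2*(133*r + 279) + s*(35*r^2 - 214*r - 465) + 200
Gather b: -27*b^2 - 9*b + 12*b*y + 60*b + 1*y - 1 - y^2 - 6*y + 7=-27*b^2 + b*(12*y + 51) - y^2 - 5*y + 6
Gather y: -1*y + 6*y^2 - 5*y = 6*y^2 - 6*y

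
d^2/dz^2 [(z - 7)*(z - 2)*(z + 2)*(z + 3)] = 12*z^2 - 24*z - 50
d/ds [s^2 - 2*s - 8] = 2*s - 2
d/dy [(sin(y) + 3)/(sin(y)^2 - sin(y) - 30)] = (-6*sin(y) + cos(y)^2 - 28)*cos(y)/(sin(y) + cos(y)^2 + 29)^2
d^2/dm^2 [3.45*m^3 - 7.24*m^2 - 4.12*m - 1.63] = 20.7*m - 14.48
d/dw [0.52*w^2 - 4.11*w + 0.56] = 1.04*w - 4.11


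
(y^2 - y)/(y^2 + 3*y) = (y - 1)/(y + 3)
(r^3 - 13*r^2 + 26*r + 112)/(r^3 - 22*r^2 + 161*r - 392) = (r + 2)/(r - 7)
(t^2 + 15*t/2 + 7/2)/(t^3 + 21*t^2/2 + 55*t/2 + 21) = (2*t + 1)/(2*t^2 + 7*t + 6)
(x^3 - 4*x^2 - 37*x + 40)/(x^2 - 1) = (x^2 - 3*x - 40)/(x + 1)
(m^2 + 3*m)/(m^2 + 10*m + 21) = m/(m + 7)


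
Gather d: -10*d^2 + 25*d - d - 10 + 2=-10*d^2 + 24*d - 8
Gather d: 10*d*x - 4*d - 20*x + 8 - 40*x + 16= d*(10*x - 4) - 60*x + 24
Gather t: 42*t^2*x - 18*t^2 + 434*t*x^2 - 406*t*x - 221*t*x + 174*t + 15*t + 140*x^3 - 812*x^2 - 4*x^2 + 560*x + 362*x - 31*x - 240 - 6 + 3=t^2*(42*x - 18) + t*(434*x^2 - 627*x + 189) + 140*x^3 - 816*x^2 + 891*x - 243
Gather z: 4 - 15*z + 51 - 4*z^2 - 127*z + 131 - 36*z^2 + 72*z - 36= -40*z^2 - 70*z + 150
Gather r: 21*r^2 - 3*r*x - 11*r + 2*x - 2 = 21*r^2 + r*(-3*x - 11) + 2*x - 2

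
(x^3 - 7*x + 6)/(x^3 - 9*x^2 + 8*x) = (x^2 + x - 6)/(x*(x - 8))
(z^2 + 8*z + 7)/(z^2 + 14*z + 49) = (z + 1)/(z + 7)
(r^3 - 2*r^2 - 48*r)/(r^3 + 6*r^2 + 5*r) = (r^2 - 2*r - 48)/(r^2 + 6*r + 5)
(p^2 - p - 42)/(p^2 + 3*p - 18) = (p - 7)/(p - 3)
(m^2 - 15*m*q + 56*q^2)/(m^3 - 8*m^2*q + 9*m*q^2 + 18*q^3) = (m^2 - 15*m*q + 56*q^2)/(m^3 - 8*m^2*q + 9*m*q^2 + 18*q^3)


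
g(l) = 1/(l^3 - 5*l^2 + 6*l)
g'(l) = (-3*l^2 + 10*l - 6)/(l^3 - 5*l^2 + 6*l)^2 = (-3*l^2 + 10*l - 6)/(l^2*(l^2 - 5*l + 6)^2)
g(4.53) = 0.06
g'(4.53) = -0.07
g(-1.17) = -0.06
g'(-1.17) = -0.09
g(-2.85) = -0.01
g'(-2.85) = -0.01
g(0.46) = 0.56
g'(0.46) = -0.63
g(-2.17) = -0.02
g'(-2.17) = -0.02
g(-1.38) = -0.05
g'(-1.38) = -0.06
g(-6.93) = -0.00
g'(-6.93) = -0.00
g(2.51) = -1.59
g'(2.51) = 0.51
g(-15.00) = 0.00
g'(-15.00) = 0.00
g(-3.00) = -0.01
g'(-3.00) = -0.00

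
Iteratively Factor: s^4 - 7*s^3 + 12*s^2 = (s)*(s^3 - 7*s^2 + 12*s) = s*(s - 3)*(s^2 - 4*s) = s^2*(s - 3)*(s - 4)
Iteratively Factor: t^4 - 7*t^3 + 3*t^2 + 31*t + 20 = (t - 5)*(t^3 - 2*t^2 - 7*t - 4) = (t - 5)*(t - 4)*(t^2 + 2*t + 1) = (t - 5)*(t - 4)*(t + 1)*(t + 1)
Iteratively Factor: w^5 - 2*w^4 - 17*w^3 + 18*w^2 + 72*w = (w + 2)*(w^4 - 4*w^3 - 9*w^2 + 36*w) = (w - 3)*(w + 2)*(w^3 - w^2 - 12*w) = (w - 4)*(w - 3)*(w + 2)*(w^2 + 3*w) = w*(w - 4)*(w - 3)*(w + 2)*(w + 3)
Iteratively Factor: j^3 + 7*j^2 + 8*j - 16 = (j + 4)*(j^2 + 3*j - 4) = (j + 4)^2*(j - 1)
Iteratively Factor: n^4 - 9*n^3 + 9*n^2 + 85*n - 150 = (n - 5)*(n^3 - 4*n^2 - 11*n + 30) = (n - 5)^2*(n^2 + n - 6) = (n - 5)^2*(n + 3)*(n - 2)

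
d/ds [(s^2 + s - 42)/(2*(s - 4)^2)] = (80 - 9*s)/(2*(s^3 - 12*s^2 + 48*s - 64))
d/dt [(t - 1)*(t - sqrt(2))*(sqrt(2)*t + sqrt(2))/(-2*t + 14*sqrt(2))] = (-sqrt(2)*t^3 + 22*t^2 - 14*sqrt(2)*t - 6)/(t^2 - 14*sqrt(2)*t + 98)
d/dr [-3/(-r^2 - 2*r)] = 6*(-r - 1)/(r^2*(r + 2)^2)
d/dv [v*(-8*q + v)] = -8*q + 2*v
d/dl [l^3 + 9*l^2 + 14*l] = 3*l^2 + 18*l + 14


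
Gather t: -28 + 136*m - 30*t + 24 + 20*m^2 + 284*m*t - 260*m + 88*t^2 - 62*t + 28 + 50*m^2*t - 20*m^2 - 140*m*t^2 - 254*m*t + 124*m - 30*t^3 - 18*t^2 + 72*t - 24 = -30*t^3 + t^2*(70 - 140*m) + t*(50*m^2 + 30*m - 20)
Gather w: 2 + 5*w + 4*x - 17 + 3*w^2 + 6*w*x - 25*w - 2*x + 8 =3*w^2 + w*(6*x - 20) + 2*x - 7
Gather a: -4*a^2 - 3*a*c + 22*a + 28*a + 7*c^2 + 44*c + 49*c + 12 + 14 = -4*a^2 + a*(50 - 3*c) + 7*c^2 + 93*c + 26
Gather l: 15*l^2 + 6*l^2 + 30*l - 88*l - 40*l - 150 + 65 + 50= 21*l^2 - 98*l - 35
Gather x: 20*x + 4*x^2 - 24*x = 4*x^2 - 4*x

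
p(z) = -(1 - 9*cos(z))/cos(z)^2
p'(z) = -2*(1 - 9*cos(z))*sin(z)/cos(z)^3 - 9*sin(z)/cos(z)^2 = (9*cos(z) - 2)*sin(z)/cos(z)^3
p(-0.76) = 10.51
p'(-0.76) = -8.18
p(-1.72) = -105.80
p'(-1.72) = -1004.88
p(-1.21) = 17.47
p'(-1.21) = -25.03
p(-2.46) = -13.25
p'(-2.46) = -12.09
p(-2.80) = -10.68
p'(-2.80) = -4.20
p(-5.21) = 14.47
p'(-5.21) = 18.55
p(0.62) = 9.55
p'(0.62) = 5.74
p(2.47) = -13.13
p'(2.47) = 11.73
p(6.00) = 8.29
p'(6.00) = -2.10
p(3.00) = -10.11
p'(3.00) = 1.59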